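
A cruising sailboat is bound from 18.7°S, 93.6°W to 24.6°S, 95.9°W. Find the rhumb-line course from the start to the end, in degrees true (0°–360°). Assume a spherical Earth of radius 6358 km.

Meridional parts: M(φ₁)=-0.3323, M(φ₂)=-0.4432 → ΔM = -0.1109;  Δλ = -0.0401 rad
tan C = Δλ / ΔM = +0.3621 → C = 199.91°

199.9°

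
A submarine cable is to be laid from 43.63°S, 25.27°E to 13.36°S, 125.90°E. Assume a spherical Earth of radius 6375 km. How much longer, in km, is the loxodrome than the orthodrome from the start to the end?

Great circle: cos σ = sin φ₁ sin φ₂ + cos φ₁ cos φ₂ cos Δλ,  σ = 1.5413 rad → d_gc = 9825.53 km
Rhumb line: Δψ = +0.6126, q = Δφ/Δψ = 0.8624, d_rh = R√(Δφ²+q²Δλ²) = 10226.01 km
Excess = 10226.01 − 9825.53 = 400.48 ≈ 400 km

400 km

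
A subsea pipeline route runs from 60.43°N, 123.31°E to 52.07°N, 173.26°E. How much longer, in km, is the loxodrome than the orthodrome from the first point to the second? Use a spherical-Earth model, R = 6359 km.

Great circle: cos σ = sin φ₁ sin φ₂ + cos φ₁ cos φ₂ cos Δλ,  σ = 0.4924 rad → d_gc = 3130.9 km
Rhumb line: Δψ = -0.2639, q = Δφ/Δψ = 0.5529, d_rh = R√(Δφ²+q²Δλ²) = 3202.3 km
Excess = 3202.3 − 3130.9 = 71.4 ≈ 71 km

71 km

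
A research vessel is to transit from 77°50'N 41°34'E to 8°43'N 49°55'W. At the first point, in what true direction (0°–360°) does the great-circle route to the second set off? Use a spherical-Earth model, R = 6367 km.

θ = atan2( sin Δλ·cos φ₂ ,  cos φ₁ sin φ₂ − sin φ₁ cos φ₂ cos Δλ )
  = atan2(-0.9881, +0.0570) = 273.30°

273.3°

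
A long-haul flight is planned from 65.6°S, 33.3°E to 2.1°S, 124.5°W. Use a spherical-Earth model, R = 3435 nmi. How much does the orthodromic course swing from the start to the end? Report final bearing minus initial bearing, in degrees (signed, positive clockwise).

+146.7°

Initial bearing θ₁ = atan2(sin Δλ cos φ₂, cos φ₁ sin φ₂ − sin φ₁ cos φ₂ cos Δλ) = 203.76°
Final bearing θ₂ = (initial bearing from the destination back to the start) + 180° = 350.41°
Δθ = θ₂ − θ₁ = +146.7°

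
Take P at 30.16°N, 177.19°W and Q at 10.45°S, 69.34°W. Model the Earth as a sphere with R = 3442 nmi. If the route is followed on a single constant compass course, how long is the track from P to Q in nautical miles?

6700 nmi

Rhumb course C = atan2(Δλ, Δψ) with Δψ = ln[tan(π/4+φ₂/2)/tan(π/4+φ₁/2)] = -0.7359, Δλ = +1.8823 → C = 111.35°
d = R·|Δφ| / |cos C| = 3442·0.70878 / 0.36413 = 6700 nmi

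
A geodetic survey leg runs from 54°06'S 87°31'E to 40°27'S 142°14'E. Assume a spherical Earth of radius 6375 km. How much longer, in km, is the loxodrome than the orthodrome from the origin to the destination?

Great circle: cos σ = sin φ₁ sin φ₂ + cos φ₁ cos φ₂ cos Δλ,  σ = 0.6709 rad → d_gc = 4276.8 km
Rhumb line: Δψ = +0.3540, q = Δφ/Δψ = 0.6731, d_rh = R√(Δφ²+q²Δλ²) = 4370.1 km
Excess = 4370.1 − 4276.8 = 93.3 ≈ 93 km

93 km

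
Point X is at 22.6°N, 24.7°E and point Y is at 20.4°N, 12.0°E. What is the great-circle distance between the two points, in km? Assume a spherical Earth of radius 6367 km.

Haversine: a = sin²(Δφ/2)+cos φ₁ cos φ₂ sin²(Δλ/2) = 0.01095;  σ = 2·atan2(√a,√(1−a))
σ = 12.015° → d = Rσ = 6367·0.20970 = 1335 km

1335 km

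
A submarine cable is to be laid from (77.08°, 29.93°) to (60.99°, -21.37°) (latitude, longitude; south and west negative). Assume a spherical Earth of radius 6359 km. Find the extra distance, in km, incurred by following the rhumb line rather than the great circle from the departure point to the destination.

75 km

Great circle: cos σ = sin φ₁ sin φ₂ + cos φ₁ cos φ₂ cos Δλ,  σ = 0.4022 rad → d_gc = 2557.8 km
Rhumb line: Δψ = -0.8263, q = Δφ/Δψ = 0.3399, d_rh = R√(Δφ²+q²Δλ²) = 2633.1 km
Excess = 2633.1 − 2557.8 = 75.3 ≈ 75 km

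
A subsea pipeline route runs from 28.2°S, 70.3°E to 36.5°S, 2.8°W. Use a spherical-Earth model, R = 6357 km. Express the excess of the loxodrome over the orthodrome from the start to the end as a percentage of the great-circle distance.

2.2%

Great circle: σ = 1.0621 rad → d_gc = Rσ = 6751.8 km
Rhumb: Δφ = -0.1449, Δλ = -1.2758, Δψ = -0.1717, q = Δφ/Δψ = 0.8435 → d_rh = R√(Δφ²+q²Δλ²) = 6902.6 km
Excess = (6902.6 − 6751.8) / 6751.8 = 150.8 / 6751.8 = 2.23% ≈ 2.2%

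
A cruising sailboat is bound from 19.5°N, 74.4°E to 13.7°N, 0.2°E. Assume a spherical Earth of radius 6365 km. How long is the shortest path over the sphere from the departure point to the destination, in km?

Haversine: a = sin²(Δφ/2)+cos φ₁ cos φ₂ sin²(Δλ/2) = 0.33579;  σ = 2·atan2(√a,√(1−a))
σ = 70.827° → d = Rσ = 6365·1.23617 = 7868 km

7868 km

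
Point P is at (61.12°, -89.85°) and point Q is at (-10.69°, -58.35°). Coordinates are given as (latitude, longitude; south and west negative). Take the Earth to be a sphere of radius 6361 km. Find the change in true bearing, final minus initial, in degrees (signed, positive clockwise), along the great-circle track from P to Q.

Initial bearing θ₁ = atan2(sin Δλ cos φ₂, cos φ₁ sin φ₂ − sin φ₁ cos φ₂ cos Δλ) = 148.05°
Final bearing θ₂ = (initial bearing from the destination back to the start) + 180° = 164.92°
Δθ = θ₂ − θ₁ = +16.9°

+16.9°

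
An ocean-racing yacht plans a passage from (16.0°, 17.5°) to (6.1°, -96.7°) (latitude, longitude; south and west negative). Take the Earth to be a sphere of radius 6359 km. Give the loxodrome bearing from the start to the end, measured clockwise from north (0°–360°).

264.9°

Δψ = ln[tan(π/4+φ₂/2)/tan(π/4+φ₁/2)] = -0.1763
Δλ = -1.9932 rad (taken the short way round)
course = atan2(Δλ, Δψ) = 264.95°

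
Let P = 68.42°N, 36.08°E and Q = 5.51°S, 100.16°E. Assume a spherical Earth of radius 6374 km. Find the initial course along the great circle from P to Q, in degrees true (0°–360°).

116.2°

N = sin Δλ·cos φ₂ = +0.8952;  D = cos φ₁ sin φ₂ − sin φ₁ cos φ₂ cos Δλ = -0.4399
initial course = atan2(N, D) = 116.17°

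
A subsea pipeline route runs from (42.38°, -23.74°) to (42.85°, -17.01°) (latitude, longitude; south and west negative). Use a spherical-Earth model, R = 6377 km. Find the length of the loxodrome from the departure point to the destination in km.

Δψ = ln[tan(π/4+φ₂/2)/tan(π/4+φ₁/2)] = +0.0111;  Δφ = +0.0082 rad,  Δλ = +0.1175 rad
q = Δφ/Δψ = 0.7359
d = R·√(Δφ² + q²Δλ²) = 6377·0.08683 = 554 km

554 km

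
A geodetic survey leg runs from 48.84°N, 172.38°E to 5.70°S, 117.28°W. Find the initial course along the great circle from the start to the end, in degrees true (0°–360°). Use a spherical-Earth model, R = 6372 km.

108.7°

N = sin Δλ·cos φ₂ = +0.9370;  D = cos φ₁ sin φ₂ − sin φ₁ cos φ₂ cos Δλ = -0.3174
initial course = atan2(N, D) = 108.71°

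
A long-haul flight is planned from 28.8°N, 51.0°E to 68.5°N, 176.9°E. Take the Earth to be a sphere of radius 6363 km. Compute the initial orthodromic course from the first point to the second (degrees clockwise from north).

N = sin Δλ·cos φ₂ = +0.2969;  D = cos φ₁ sin φ₂ − sin φ₁ cos φ₂ cos Δλ = +0.9189
initial course = atan2(N, D) = 17.91°

17.9°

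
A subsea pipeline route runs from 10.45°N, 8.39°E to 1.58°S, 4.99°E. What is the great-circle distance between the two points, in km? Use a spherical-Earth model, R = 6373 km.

cos σ = sin φ₁ sin φ₂ + cos φ₁ cos φ₂ cos Δλ
      = sin(10.45°)sin(-1.58°) + cos(10.45°)cos(-1.58°)cos(-3.40°) = 0.9763
σ = 12.497° → d = Rσ = 6373·0.21811 = 1390 km

1390 km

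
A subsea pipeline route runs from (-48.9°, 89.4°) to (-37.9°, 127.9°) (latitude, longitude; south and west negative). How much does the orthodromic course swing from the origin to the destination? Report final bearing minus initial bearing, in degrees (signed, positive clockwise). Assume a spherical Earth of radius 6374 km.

At departure: θ₁ = atan2(sin Δλ cos φ₂, cos φ₁ sin φ₂ − sin φ₁ cos φ₂ cos Δλ) = 82.86°
At arrival: θ₂ = atan2(sin Δλ cos φ₁, −cos φ₂ sin φ₁ + sin φ₂ cos φ₁ cos Δλ) = 55.75°
Δθ = θ₂ − θ₁ = -27.1°

-27.1°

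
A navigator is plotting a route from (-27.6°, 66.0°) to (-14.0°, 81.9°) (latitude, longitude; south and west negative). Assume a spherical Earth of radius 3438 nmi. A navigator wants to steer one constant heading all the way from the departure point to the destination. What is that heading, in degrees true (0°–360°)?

47.5°

Meridional parts: M(φ₁)=-0.5015, M(φ₂)=-0.2468 → ΔM = +0.2547;  Δλ = +0.2775 rad
tan C = Δλ / ΔM = +1.0896 → C = 47.46°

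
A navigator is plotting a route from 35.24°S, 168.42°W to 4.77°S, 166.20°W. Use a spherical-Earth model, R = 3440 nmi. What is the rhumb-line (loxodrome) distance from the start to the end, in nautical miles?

1834 nmi

Δψ = ln[tan(π/4+φ₂/2)/tan(π/4+φ₁/2)] = +0.5746;  Δφ = +0.5318 rad,  Δλ = +0.0387 rad
q = Δφ/Δψ = 0.9255
d = R·√(Δφ² + q²Δλ²) = 3440·0.53301 = 1834 nmi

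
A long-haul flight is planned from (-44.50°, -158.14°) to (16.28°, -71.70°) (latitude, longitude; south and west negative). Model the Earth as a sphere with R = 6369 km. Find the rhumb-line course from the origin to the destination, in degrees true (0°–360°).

52.5°

Δψ = ln[tan(π/4+φ₂/2)/tan(π/4+φ₁/2)] = +1.1571
Δλ = +1.5087 rad (taken the short way round)
course = atan2(Δλ, Δψ) = 52.51°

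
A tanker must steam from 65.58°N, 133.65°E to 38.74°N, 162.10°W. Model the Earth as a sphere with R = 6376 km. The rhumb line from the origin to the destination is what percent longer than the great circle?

3.5%

Great circle: σ = 0.7814 rad → d_gc = Rσ = 4982.5 km
Rhumb: Δφ = -0.4684, Δλ = +1.1214, Δψ = -0.7962, q = Δφ/Δψ = 0.5883 → d_rh = R√(Δφ²+q²Δλ²) = 5159.1 km
Excess = (5159.1 − 4982.5) / 4982.5 = 176.6 / 4982.5 = 3.54% ≈ 3.5%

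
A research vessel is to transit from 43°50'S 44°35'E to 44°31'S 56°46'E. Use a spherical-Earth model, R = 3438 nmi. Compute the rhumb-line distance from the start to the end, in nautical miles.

526 nmi

Rhumb course C = atan2(Δλ, Δψ) with Δψ = ln[tan(π/4+φ₂/2)/tan(π/4+φ₁/2)] = -0.0166, Δλ = +0.2126 → C = 94.47°
d = R·|Δφ| / |cos C| = 3438·0.01193 / 0.07797 = 526 nmi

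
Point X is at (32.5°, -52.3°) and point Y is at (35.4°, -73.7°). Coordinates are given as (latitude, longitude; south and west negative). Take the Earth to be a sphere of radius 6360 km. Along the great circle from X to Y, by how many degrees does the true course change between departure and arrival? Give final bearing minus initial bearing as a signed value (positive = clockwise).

At departure: θ₁ = atan2(sin Δλ cos φ₂, cos φ₁ sin φ₂ − sin φ₁ cos φ₂ cos Δλ) = 285.20°
At arrival: θ₂ = atan2(sin Δλ cos φ₁, −cos φ₂ sin φ₁ + sin φ₂ cos φ₁ cos Δλ) = 273.15°
Δθ = θ₂ − θ₁ = -12.1°

-12.1°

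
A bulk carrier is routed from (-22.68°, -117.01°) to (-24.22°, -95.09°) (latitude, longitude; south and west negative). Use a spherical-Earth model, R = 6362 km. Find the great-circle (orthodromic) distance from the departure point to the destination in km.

cos σ = sin φ₁ sin φ₂ + cos φ₁ cos φ₂ cos Δλ
      = sin(-22.68°)sin(-24.22°) + cos(-22.68°)cos(-24.22°)cos(21.92°) = 0.9388
σ = 20.148° → d = Rσ = 6362·0.35165 = 2237 km

2237 km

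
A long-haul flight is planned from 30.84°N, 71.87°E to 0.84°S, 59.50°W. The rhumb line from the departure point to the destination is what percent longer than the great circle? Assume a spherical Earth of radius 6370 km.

3.1%

Great circle: σ = 2.1833 rad → d_gc = Rσ = 13907.6 km
Rhumb: Δφ = -0.5529, Δλ = -2.2928, Δψ = -0.5810, q = Δφ/Δψ = 0.9517 → d_rh = R√(Δφ²+q²Δλ²) = 14339.5 km
Excess = (14339.5 − 13907.6) / 13907.6 = 431.9 / 13907.6 = 3.11% ≈ 3.1%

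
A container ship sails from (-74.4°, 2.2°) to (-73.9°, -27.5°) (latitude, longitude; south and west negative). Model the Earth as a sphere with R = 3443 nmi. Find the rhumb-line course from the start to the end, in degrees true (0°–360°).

Δψ = ln[tan(π/4+φ₂/2)/tan(π/4+φ₁/2)] = +0.0320
Δλ = -0.5184 rad (taken the short way round)
course = atan2(Δλ, Δψ) = 273.53°

273.5°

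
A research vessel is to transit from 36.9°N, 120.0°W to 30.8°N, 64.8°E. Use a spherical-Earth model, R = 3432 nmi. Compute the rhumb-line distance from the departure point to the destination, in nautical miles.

Δψ = ln[tan(π/4+φ₂/2)/tan(π/4+φ₁/2)] = -0.1283;  Δφ = -0.1065 rad,  Δλ = -3.0578 rad
q = Δφ/Δψ = 0.8298
d = R·√(Δφ² + q²Δλ²) = 3432·2.53947 = 8715 nmi

8715 nmi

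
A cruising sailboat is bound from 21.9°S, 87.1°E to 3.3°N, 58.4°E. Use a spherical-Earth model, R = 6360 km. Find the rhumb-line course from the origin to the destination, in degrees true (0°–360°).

Meridional parts: M(φ₁)=-0.3919, M(φ₂)=+0.0576 → ΔM = +0.4495;  Δλ = -0.5009 rad
tan C = Δλ / ΔM = -1.1143 → C = 311.90°

311.9°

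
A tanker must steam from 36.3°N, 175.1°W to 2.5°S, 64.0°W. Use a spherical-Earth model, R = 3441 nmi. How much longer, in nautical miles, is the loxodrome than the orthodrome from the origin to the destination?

148 nmi

Great circle: cos σ = sin φ₁ sin φ₂ + cos φ₁ cos φ₂ cos Δλ,  σ = 1.8920 rad → d_gc = 6510.3 nmi
Rhumb line: Δψ = -0.7244, q = Δφ/Δψ = 0.9348, d_rh = R√(Δφ²+q²Δλ²) = 6658.4 nmi
Excess = 6658.4 − 6510.3 = 148.1 ≈ 148 nmi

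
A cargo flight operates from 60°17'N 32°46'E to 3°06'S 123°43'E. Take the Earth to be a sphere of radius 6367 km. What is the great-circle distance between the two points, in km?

10353 km

cos σ = sin φ₁ sin φ₂ + cos φ₁ cos φ₂ cos Δλ
      = sin(60.28°)sin(-3.10°) + cos(60.28°)cos(-3.10°)cos(90.95°) = -0.0552
σ = 93.163° → d = Rσ = 6367·1.62600 = 10353 km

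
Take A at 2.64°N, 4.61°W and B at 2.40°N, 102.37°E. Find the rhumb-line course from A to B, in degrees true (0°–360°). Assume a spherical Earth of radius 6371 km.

Meridional parts: M(φ₁)=+0.0461, M(φ₂)=+0.0419 → ΔM = -0.0042;  Δλ = +1.8672 rad
tan C = Δλ / ΔM = -445.3186 → C = 90.13°

90.1°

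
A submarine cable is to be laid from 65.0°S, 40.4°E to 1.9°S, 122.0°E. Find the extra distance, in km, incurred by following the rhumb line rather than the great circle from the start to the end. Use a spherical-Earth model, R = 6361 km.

Great circle: cos σ = sin φ₁ sin φ₂ + cos φ₁ cos φ₂ cos Δλ,  σ = 1.4789 rad → d_gc = 9407.4 km
Rhumb line: Δψ = +1.4733, q = Δφ/Δψ = 0.7475, d_rh = R√(Δφ²+q²Δλ²) = 9743.4 km
Excess = 9743.4 − 9407.4 = 336.0 ≈ 336 km

336 km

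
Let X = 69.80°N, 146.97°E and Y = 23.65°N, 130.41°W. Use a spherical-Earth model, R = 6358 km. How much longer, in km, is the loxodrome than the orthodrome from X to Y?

Great circle: cos σ = sin φ₁ sin φ₂ + cos φ₁ cos φ₂ cos Δλ,  σ = 1.1405 rad → d_gc = 7251.6 km
Rhumb line: Δψ = -1.3002, q = Δφ/Δψ = 0.6195, d_rh = R√(Δφ²+q²Δλ²) = 7647.4 km
Excess = 7647.4 − 7251.6 = 395.8 ≈ 396 km

396 km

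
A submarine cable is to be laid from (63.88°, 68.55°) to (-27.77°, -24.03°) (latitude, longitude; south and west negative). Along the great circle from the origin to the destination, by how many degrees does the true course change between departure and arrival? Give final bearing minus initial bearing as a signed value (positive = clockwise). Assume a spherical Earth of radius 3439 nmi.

-49.9°

At departure: θ₁ = atan2(sin Δλ cos φ₂, cos φ₁ sin φ₂ − sin φ₁ cos φ₂ cos Δλ) = 259.15°
At arrival: θ₂ = atan2(sin Δλ cos φ₁, −cos φ₂ sin φ₁ + sin φ₂ cos φ₁ cos Δλ) = 209.25°
Δθ = θ₂ − θ₁ = -49.9°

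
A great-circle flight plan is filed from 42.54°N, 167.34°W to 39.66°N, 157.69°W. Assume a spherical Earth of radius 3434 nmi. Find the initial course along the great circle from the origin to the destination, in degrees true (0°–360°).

θ = atan2( sin Δλ·cos φ₂ ,  cos φ₁ sin φ₂ − sin φ₁ cos φ₂ cos Δλ )
  = atan2(+0.1290, -0.0429) = 108.38°

108.4°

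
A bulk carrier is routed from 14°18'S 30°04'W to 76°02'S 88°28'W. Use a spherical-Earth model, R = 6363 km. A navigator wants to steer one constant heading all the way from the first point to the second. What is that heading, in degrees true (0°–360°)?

Meridional parts: M(φ₁)=-0.2522, M(φ₂)=-2.0997 → ΔM = -1.8475;  Δλ = -1.0193 rad
tan C = Δλ / ΔM = +0.5517 → C = 208.89°

208.9°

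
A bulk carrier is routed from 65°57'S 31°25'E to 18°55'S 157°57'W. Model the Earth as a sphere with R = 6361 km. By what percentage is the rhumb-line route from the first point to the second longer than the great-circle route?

Great circle: σ = 1.6552 rad → d_gc = Rσ = 10528.9 km
Rhumb: Δφ = +0.8209, Δλ = +2.9781, Δψ = +1.2101, q = Δφ/Δψ = 0.6784 → d_rh = R√(Δφ²+q²Δλ²) = 13871.3 km
Excess = (13871.3 − 10528.9) / 10528.9 = 3342.4 / 10528.9 = 31.745% ≈ 31.7%

31.7%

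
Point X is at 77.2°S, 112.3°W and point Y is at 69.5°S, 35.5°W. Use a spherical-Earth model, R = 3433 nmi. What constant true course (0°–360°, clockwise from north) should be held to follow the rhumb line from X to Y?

70.4°

Δψ = ln[tan(π/4+φ₂/2)/tan(π/4+φ₁/2)] = +0.4776
Δλ = +1.3404 rad (taken the short way round)
course = atan2(Δλ, Δψ) = 70.39°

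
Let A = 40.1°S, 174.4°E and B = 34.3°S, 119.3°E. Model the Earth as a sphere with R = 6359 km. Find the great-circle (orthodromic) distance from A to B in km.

Haversine: a = sin²(Δφ/2)+cos φ₁ cos φ₂ sin²(Δλ/2) = 0.13774;  σ = 2·atan2(√a,√(1−a))
σ = 43.571° → d = Rσ = 6359·0.76046 = 4836 km

4836 km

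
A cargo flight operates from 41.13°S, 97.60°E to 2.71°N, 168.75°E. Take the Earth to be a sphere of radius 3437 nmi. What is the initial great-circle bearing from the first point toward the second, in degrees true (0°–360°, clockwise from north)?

θ = atan2( sin Δλ·cos φ₂ ,  cos φ₁ sin φ₂ − sin φ₁ cos φ₂ cos Δλ )
  = atan2(+0.9453, +0.2479) = 75.31°

75.3°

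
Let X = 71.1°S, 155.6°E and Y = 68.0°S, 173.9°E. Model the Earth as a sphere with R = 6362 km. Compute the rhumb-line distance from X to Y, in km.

Rhumb course C = atan2(Δλ, Δψ) with Δψ = ln[tan(π/4+φ₂/2)/tan(π/4+φ₁/2)] = +0.1551, Δλ = +0.3194 → C = 64.09°
d = R·|Δφ| / |cos C| = 6362·0.05411 / 0.43693 = 788 km

788 km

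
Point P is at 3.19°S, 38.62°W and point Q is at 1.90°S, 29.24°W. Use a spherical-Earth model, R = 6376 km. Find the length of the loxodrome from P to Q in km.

Rhumb course C = atan2(Δλ, Δψ) with Δψ = ln[tan(π/4+φ₂/2)/tan(π/4+φ₁/2)] = +0.0225, Δλ = +0.1637 → C = 82.16°
d = R·|Δφ| / |cos C| = 6376·0.02251 / 0.13638 = 1053 km

1053 km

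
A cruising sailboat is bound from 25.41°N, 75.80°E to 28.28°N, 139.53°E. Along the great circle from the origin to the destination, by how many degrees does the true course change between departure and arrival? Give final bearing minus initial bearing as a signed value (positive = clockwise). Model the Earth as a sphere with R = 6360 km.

+31.4°

Initial bearing θ₁ = atan2(sin Δλ cos φ₂, cos φ₁ sin φ₂ − sin φ₁ cos φ₂ cos Δλ) = 71.73°
Final bearing θ₂ = (initial bearing from the destination back to the start) + 180° = 103.10°
Δθ = θ₂ − θ₁ = +31.4°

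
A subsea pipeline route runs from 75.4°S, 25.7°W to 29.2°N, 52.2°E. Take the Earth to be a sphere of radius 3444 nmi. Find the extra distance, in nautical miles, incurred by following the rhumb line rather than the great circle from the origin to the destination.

Great circle: cos σ = sin φ₁ sin φ₂ + cos φ₁ cos φ₂ cos Δλ,  σ = 2.0108 rad → d_gc = 6925.3 nmi
Rhumb line: Δψ = +2.5882, q = Δφ/Δψ = 0.7054, d_rh = R√(Δφ²+q²Δλ²) = 7102.2 nmi
Excess = 7102.2 − 6925.3 = 176.9 ≈ 177 nmi

177 nmi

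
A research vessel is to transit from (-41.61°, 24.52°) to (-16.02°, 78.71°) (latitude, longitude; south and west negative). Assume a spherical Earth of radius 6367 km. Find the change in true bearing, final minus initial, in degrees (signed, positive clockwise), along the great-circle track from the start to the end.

Initial bearing θ₁ = atan2(sin Δλ cos φ₂, cos φ₁ sin φ₂ − sin φ₁ cos φ₂ cos Δλ) = 77.90°
Final bearing θ₂ = (initial bearing from the destination back to the start) + 180° = 49.52°
Δθ = θ₂ − θ₁ = -28.4°

-28.4°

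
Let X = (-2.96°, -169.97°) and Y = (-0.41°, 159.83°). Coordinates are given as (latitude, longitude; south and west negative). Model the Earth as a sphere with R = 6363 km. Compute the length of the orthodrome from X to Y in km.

cos σ = sin φ₁ sin φ₂ + cos φ₁ cos φ₂ cos Δλ
      = sin(-2.96°)sin(-0.41°) + cos(-2.96°)cos(-0.41°)cos(-30.20°) = 0.8635
σ = 30.292° → d = Rσ = 6363·0.52869 = 3364 km

3364 km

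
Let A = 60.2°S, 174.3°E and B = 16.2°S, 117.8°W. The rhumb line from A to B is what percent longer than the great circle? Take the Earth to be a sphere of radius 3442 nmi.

Great circle: σ = 1.1355 rad → d_gc = Rσ = 3908.5 nmi
Rhumb: Δφ = +0.7679, Δλ = +1.1851, Δψ = +1.0374, q = Δφ/Δψ = 0.7403 → d_rh = R√(Δφ²+q²Δλ²) = 4013.1 nmi
Excess = (4013.1 − 3908.5) / 3908.5 = 104.6 / 3908.5 = 2.68% ≈ 2.7%

2.7%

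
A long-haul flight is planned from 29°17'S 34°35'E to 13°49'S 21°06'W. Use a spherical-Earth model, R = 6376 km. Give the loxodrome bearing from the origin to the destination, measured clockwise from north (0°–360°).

Δψ = ln[tan(π/4+φ₂/2)/tan(π/4+φ₁/2)] = +0.2914
Δλ = -0.9719 rad (taken the short way round)
course = atan2(Δλ, Δψ) = 286.69°

286.7°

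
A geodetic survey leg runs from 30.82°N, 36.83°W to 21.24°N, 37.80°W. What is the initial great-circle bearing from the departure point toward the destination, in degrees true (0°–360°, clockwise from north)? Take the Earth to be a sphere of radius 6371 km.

θ = atan2( sin Δλ·cos φ₂ ,  cos φ₁ sin φ₂ − sin φ₁ cos φ₂ cos Δλ )
  = atan2(-0.0158, -0.1664) = 185.42°

185.4°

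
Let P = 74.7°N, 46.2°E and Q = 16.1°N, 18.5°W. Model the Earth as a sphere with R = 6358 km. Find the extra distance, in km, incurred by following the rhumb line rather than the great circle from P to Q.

Great circle: cos σ = sin φ₁ sin φ₂ + cos φ₁ cos φ₂ cos Δλ,  σ = 1.1855 rad → d_gc = 7537.4 km
Rhumb line: Δψ = -1.7228, q = Δφ/Δψ = 0.5937, d_rh = R√(Δφ²+q²Δλ²) = 7775.1 km
Excess = 7775.1 − 7537.4 = 237.7 ≈ 238 km

238 km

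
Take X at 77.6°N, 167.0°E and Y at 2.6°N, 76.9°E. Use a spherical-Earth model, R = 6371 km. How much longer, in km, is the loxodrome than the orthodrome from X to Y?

Great circle: cos σ = sin φ₁ sin φ₂ + cos φ₁ cos φ₂ cos Δλ,  σ = 1.5269 rad → d_gc = 9727.57 km
Rhumb line: Δψ = -2.1744, q = Δφ/Δψ = 0.6020, d_rh = R√(Δφ²+q²Δλ²) = 10292.06 km
Excess = 10292.06 − 9727.57 = 564.49 ≈ 564 km

564 km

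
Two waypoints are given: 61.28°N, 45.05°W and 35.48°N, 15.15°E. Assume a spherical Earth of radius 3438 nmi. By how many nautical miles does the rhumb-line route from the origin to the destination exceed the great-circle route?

Great circle: cos σ = sin φ₁ sin φ₂ + cos φ₁ cos φ₂ cos Δλ,  σ = 0.7905 rad → d_gc = 2717.8 nmi
Rhumb line: Δψ = -0.6994, q = Δφ/Δψ = 0.6438, d_rh = R√(Δφ²+q²Δλ²) = 2793.7 nmi
Excess = 2793.7 − 2717.8 = 75.9 ≈ 76 nmi

76 nmi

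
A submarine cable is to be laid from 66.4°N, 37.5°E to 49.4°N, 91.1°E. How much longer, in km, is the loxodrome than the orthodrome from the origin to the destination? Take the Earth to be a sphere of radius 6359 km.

Great circle: cos σ = sin φ₁ sin φ₂ + cos φ₁ cos φ₂ cos Δλ,  σ = 0.5541 rad → d_gc = 3523.5 km
Rhumb line: Δψ = -0.5714, q = Δφ/Δψ = 0.5193, d_rh = R√(Δφ²+q²Δλ²) = 3619.8 km
Excess = 3619.8 − 3523.5 = 96.3 ≈ 96 km

96 km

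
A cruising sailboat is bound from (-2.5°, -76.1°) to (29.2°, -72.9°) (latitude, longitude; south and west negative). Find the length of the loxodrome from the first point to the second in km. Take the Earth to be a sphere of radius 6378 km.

3545 km

Δψ = ln[tan(π/4+φ₂/2)/tan(π/4+φ₁/2)] = +0.5769;  Δφ = +0.5533 rad,  Δλ = +0.0559 rad
q = Δφ/Δψ = 0.9590
d = R·√(Δφ² + q²Δλ²) = 6378·0.55586 = 3545 km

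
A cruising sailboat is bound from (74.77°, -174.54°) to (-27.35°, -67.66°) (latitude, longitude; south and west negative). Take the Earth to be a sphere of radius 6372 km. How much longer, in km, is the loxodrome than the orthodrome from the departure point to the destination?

725 km

Great circle: cos σ = sin φ₁ sin φ₂ + cos φ₁ cos φ₂ cos Δλ,  σ = 2.1072 rad → d_gc = 13427.0 km
Rhumb line: Δψ = -2.5088, q = Δφ/Δψ = 0.7104, d_rh = R√(Δφ²+q²Δλ²) = 14152.4 km
Excess = 14152.4 − 13427.0 = 725.4 ≈ 725 km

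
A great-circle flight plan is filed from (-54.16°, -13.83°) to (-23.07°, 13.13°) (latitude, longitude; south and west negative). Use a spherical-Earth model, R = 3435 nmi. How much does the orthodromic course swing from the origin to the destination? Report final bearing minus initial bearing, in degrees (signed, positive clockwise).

-17.7°

Initial bearing θ₁ = atan2(sin Δλ cos φ₂, cos φ₁ sin φ₂ − sin φ₁ cos φ₂ cos Δλ) = 43.78°
Final bearing θ₂ = (initial bearing from the destination back to the start) + 180° = 26.12°
Δθ = θ₂ − θ₁ = -17.7°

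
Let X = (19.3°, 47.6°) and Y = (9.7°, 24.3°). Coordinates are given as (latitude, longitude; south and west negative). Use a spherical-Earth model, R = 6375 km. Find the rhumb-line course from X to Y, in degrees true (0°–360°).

Δψ = ln[tan(π/4+φ₂/2)/tan(π/4+φ₁/2)] = -0.1733
Δλ = -0.4067 rad (taken the short way round)
course = atan2(Δλ, Δψ) = 246.92°

246.9°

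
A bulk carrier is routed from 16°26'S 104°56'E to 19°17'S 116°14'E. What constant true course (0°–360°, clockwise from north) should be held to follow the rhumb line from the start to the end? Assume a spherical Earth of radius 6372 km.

104.8°

Δψ = ln[tan(π/4+φ₂/2)/tan(π/4+φ₁/2)] = -0.0523
Δλ = +0.1972 rad (taken the short way round)
course = atan2(Δλ, Δψ) = 104.84°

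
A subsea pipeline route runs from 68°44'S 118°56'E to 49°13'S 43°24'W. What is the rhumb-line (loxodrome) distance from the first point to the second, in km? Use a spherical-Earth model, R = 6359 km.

Rhumb course C = atan2(Δλ, Δψ) with Δψ = ln[tan(π/4+φ₂/2)/tan(π/4+φ₁/2)] = +0.6831, Δλ = -2.8333 → C = 283.55°
d = R·|Δφ| / |cos C| = 6359·0.34063 / 0.23438 = 9242 km

9242 km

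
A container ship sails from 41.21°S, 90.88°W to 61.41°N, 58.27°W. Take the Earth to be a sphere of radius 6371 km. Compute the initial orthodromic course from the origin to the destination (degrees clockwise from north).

N = sin Δλ·cos φ₂ = +0.2579;  D = cos φ₁ sin φ₂ − sin φ₁ cos φ₂ cos Δλ = +0.9261
initial course = atan2(N, D) = 15.56°

15.6°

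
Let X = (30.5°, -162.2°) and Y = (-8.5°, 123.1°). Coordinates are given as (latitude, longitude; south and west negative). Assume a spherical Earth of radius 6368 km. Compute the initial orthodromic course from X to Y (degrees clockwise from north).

254.8°

θ = atan2( sin Δλ·cos φ₂ ,  cos φ₁ sin φ₂ − sin φ₁ cos φ₂ cos Δλ )
  = atan2(-0.9540, -0.2598) = 254.77°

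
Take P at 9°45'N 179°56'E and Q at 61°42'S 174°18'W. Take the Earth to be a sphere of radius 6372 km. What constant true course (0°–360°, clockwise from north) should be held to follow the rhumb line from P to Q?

Δψ = ln[tan(π/4+φ₂/2)/tan(π/4+φ₁/2)] = -1.5489
Δλ = +0.1006 rad (taken the short way round)
course = atan2(Δλ, Δψ) = 176.28°

176.3°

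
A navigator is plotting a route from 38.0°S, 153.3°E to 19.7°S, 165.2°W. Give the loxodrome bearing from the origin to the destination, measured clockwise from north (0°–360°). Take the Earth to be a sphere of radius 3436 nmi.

Δψ = ln[tan(π/4+φ₂/2)/tan(π/4+φ₁/2)] = +0.3672
Δλ = +0.7243 rad (taken the short way round)
course = atan2(Δλ, Δψ) = 63.12°

63.1°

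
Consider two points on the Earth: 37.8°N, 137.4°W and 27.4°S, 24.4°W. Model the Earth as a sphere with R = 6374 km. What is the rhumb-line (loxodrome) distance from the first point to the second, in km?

13861 km

Δψ = ln[tan(π/4+φ₂/2)/tan(π/4+φ₁/2)] = -1.2111;  Δφ = -1.1380 rad,  Δλ = +1.9722 rad
q = Δφ/Δψ = 0.9396
d = R·√(Δφ² + q²Δλ²) = 6374·2.17458 = 13861 km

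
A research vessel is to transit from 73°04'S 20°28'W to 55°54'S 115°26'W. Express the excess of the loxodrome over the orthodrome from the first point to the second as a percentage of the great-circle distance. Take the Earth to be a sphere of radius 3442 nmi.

Great circle: σ = 0.6793 rad → d_gc = Rσ = 2338.1 nmi
Rhumb: Δφ = +0.2996, Δλ = -1.6575, Δψ = +0.7228, q = Δφ/Δψ = 0.4145 → d_rh = R√(Δφ²+q²Δλ²) = 2579.8 nmi
Excess = (2579.8 − 2338.1) / 2338.1 = 241.7 / 2338.1 = 10.34% ≈ 10.3%

10.3%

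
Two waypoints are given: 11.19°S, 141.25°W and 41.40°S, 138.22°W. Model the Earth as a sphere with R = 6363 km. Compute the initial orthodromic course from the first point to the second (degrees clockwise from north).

θ = atan2( sin Δλ·cos φ₂ ,  cos φ₁ sin φ₂ − sin φ₁ cos φ₂ cos Δλ )
  = atan2(+0.0396, -0.5034) = 175.50°

175.5°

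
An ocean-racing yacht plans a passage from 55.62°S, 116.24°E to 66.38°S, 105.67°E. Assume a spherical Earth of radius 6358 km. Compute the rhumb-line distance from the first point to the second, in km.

1320 km

Δψ = ln[tan(π/4+φ₂/2)/tan(π/4+φ₁/2)] = -0.3917;  Δφ = -0.1878 rad,  Δλ = -0.1845 rad
q = Δφ/Δψ = 0.4794
d = R·√(Δφ² + q²Δλ²) = 6358·0.20758 = 1320 km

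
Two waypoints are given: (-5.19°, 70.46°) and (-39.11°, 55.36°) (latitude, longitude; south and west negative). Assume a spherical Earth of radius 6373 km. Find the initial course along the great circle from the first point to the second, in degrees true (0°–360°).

199.8°

θ = atan2( sin Δλ·cos φ₂ ,  cos φ₁ sin φ₂ − sin φ₁ cos φ₂ cos Δλ )
  = atan2(-0.2021, -0.5605) = 199.83°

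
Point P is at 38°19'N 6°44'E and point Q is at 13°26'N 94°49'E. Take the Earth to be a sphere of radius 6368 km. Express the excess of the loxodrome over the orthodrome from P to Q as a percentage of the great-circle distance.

Great circle: σ = 1.4004 rad → d_gc = Rσ = 8917.8 km
Rhumb: Δφ = -0.4343, Δλ = +1.5373, Δψ = -0.4884, q = Δφ/Δψ = 0.8893 → d_rh = R√(Δφ²+q²Δλ²) = 9134.3 km
Excess = (9134.3 − 8917.8) / 8917.8 = 216.5 / 8917.8 = 2.43% ≈ 2.4%

2.4%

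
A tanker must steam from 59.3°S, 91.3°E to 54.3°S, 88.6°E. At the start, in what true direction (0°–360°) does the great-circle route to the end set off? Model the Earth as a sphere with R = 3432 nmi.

342.4°

θ = atan2( sin Δλ·cos φ₂ ,  cos φ₁ sin φ₂ − sin φ₁ cos φ₂ cos Δλ )
  = atan2(-0.0275, +0.0866) = 342.39°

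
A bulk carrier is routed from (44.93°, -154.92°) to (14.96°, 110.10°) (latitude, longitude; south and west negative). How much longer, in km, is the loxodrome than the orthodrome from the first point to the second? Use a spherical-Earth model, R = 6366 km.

Great circle: cos σ = sin φ₁ sin φ₂ + cos φ₁ cos φ₂ cos Δλ,  σ = 1.4475 rad → d_gc = 9215.1 km
Rhumb line: Δψ = -0.6155, q = Δφ/Δψ = 0.8498, d_rh = R√(Δφ²+q²Δλ²) = 9566.2 km
Excess = 9566.2 − 9215.1 = 351.1 ≈ 351 km

351 km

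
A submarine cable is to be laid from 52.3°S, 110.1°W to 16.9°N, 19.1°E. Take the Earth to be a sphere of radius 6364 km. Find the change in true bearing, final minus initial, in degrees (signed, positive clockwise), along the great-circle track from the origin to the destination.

Initial bearing θ₁ = atan2(sin Δλ cos φ₂, cos φ₁ sin φ₂ − sin φ₁ cos φ₂ cos Δλ) = 112.08°
Final bearing θ₂ = (initial bearing from the destination back to the start) + 180° = 36.32°
Δθ = θ₂ − θ₁ = -75.8°

-75.8°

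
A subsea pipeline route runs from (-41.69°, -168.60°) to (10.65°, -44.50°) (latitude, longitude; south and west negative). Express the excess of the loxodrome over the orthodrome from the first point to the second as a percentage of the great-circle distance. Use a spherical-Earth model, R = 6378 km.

Great circle: σ = 2.1346 rad → d_gc = Rσ = 13614.2 km
Rhumb: Δφ = +0.9135, Δλ = +2.1660, Δψ = +0.9889, q = Δφ/Δψ = 0.9238 → d_rh = R√(Δφ²+q²Δλ²) = 14028.8 km
Excess = (14028.8 − 13614.2) / 13614.2 = 414.6 / 13614.2 = 3.045% ≈ 3.0%

3.0%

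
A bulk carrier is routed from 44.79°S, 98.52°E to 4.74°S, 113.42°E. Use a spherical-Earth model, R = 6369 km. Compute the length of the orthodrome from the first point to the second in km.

Haversine: a = sin²(Δφ/2)+cos φ₁ cos φ₂ sin²(Δλ/2) = 0.12915;  σ = 2·atan2(√a,√(1−a))
σ = 42.123° → d = Rσ = 6369·0.73519 = 4682 km

4682 km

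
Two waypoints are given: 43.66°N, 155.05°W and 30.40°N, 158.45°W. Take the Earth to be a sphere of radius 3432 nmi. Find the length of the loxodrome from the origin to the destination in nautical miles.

811 nmi

Rhumb course C = atan2(Δλ, Δψ) with Δψ = ln[tan(π/4+φ₂/2)/tan(π/4+φ₁/2)] = -0.2913, Δλ = -0.0593 → C = 191.51°
d = R·|Δφ| / |cos C| = 3432·0.23143 / 0.97987 = 811 nmi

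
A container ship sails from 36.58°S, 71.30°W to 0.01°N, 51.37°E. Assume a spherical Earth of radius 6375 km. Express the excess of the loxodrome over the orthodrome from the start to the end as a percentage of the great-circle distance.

3.5%

Great circle: σ = 2.0193 rad → d_gc = Rσ = 12872.7 km
Rhumb: Δφ = +0.6386, Δλ = +2.1410, Δψ = +0.6870, q = Δφ/Δψ = 0.9296 → d_rh = R√(Δφ²+q²Δλ²) = 13324.6 km
Excess = (13324.6 − 12872.7) / 12872.7 = 451.9 / 12872.7 = 3.51% ≈ 3.5%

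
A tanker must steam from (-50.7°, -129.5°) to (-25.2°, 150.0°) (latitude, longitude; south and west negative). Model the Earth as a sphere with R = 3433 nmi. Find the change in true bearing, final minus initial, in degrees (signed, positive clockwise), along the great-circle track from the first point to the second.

+56.2°

At departure: θ₁ = atan2(sin Δλ cos φ₂, cos φ₁ sin φ₂ − sin φ₁ cos φ₂ cos Δλ) = 260.20°
At arrival: θ₂ = atan2(sin Δλ cos φ₁, −cos φ₂ sin φ₁ + sin φ₂ cos φ₁ cos Δλ) = 316.39°
Δθ = θ₂ − θ₁ = +56.2°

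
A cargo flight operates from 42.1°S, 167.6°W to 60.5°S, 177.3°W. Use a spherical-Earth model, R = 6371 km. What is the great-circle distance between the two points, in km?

Haversine: a = sin²(Δφ/2)+cos φ₁ cos φ₂ sin²(Δλ/2) = 0.02817;  σ = 2·atan2(√a,√(1−a))
σ = 19.326° → d = Rσ = 6371·0.33730 = 2149 km

2149 km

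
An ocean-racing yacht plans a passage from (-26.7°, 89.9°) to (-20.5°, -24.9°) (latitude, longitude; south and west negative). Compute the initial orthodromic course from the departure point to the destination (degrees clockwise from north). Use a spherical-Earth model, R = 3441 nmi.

240.1°

N = sin Δλ·cos φ₂ = -0.8503;  D = cos φ₁ sin φ₂ − sin φ₁ cos φ₂ cos Δλ = -0.4894
initial course = atan2(N, D) = 240.08°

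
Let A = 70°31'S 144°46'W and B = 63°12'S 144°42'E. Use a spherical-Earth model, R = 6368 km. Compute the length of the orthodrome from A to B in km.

cos σ = sin φ₁ sin φ₂ + cos φ₁ cos φ₂ cos Δλ
      = sin(-70.52°)sin(-63.20°) + cos(-70.52°)cos(-63.20°)cos(-70.53°) = 0.8916
σ = 26.926° → d = Rσ = 6368·0.46995 = 2993 km

2993 km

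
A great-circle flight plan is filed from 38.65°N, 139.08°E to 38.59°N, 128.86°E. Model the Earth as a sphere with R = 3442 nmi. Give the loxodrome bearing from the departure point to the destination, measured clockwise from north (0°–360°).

269.6°

Δψ = ln[tan(π/4+φ₂/2)/tan(π/4+φ₁/2)] = -0.0013
Δλ = -0.1784 rad (taken the short way round)
course = atan2(Δλ, Δψ) = 269.57°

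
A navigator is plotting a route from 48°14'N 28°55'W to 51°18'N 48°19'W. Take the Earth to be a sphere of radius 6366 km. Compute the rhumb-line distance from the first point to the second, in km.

Δψ = ln[tan(π/4+φ₂/2)/tan(π/4+φ₁/2)] = +0.0829;  Δφ = +0.0535 rad,  Δλ = -0.3386 rad
q = Δφ/Δψ = 0.6456
d = R·√(Δφ² + q²Δλ²) = 6366·0.22506 = 1433 km

1433 km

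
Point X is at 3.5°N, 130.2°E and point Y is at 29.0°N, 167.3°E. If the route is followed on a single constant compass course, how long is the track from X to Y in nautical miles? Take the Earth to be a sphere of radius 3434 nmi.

2609 nmi

Δψ = ln[tan(π/4+φ₂/2)/tan(π/4+φ₁/2)] = +0.4681;  Δφ = +0.4451 rad,  Δλ = +0.6475 rad
q = Δφ/Δψ = 0.9507
d = R·√(Δφ² + q²Δλ²) = 3434·0.75964 = 2609 nmi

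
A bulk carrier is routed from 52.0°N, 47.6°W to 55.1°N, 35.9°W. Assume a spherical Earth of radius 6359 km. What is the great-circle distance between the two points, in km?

Haversine: a = sin²(Δφ/2)+cos φ₁ cos φ₂ sin²(Δλ/2) = 0.00439;  σ = 2·atan2(√a,√(1−a))
σ = 7.599° → d = Rσ = 6359·0.13263 = 843 km

843 km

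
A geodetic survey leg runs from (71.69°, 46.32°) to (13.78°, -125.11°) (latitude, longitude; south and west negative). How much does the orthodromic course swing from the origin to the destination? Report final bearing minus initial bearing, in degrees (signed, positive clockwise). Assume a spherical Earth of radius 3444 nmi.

-169.0°

At departure: θ₁ = atan2(sin Δλ cos φ₂, cos φ₁ sin φ₂ − sin φ₁ cos φ₂ cos Δλ) = 351.65°
At arrival: θ₂ = atan2(sin Δλ cos φ₁, −cos φ₂ sin φ₁ + sin φ₂ cos φ₁ cos Δλ) = 182.69°
Δθ = θ₂ − θ₁ = -169.0°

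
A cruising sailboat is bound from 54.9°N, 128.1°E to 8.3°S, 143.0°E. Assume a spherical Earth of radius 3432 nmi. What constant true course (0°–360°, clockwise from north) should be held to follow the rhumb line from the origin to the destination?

Meridional parts: M(φ₁)=+1.1512, M(φ₂)=-0.1454 → ΔM = -1.2966;  Δλ = +0.2601 rad
tan C = Δλ / ΔM = -0.2006 → C = 168.66°

168.7°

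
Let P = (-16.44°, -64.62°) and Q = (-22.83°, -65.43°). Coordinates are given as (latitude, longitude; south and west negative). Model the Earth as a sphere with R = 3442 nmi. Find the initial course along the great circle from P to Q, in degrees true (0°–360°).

θ = atan2( sin Δλ·cos φ₂ ,  cos φ₁ sin φ₂ − sin φ₁ cos φ₂ cos Δλ )
  = atan2(-0.0130, -0.1113) = 186.68°

186.7°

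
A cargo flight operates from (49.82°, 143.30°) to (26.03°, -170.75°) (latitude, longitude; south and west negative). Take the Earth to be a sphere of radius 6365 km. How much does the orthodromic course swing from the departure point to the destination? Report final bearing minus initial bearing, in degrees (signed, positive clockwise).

+29.8°

Initial bearing θ₁ = atan2(sin Δλ cos φ₂, cos φ₁ sin φ₂ − sin φ₁ cos φ₂ cos Δλ) = 106.74°
Final bearing θ₂ = (initial bearing from the destination back to the start) + 180° = 136.56°
Δθ = θ₂ − θ₁ = +29.8°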